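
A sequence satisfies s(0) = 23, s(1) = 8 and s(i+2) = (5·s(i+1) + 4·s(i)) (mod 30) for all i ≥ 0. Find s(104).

8

Computing terms: s(0) = 23, s(1) = 8, s(2) = 12, s(3) = 2, s(4) = 28, s(5) = 28, s(6) = 12, s(7) = 22, s(8) = 8, s(9) = 8, s(10) = 12.
Since (s(9), s(10)) = (s(1), s(2)) = (8, 12) (two consecutive terms determine the rest), the sequence is eventually periodic: after a pre-period of length 1 it cycles with period 8.
For i ≥ 1, s(i) depends only on (i - 1) mod 8. (104 - 1) mod 8 = 7, so s(104) = s(8) = 8.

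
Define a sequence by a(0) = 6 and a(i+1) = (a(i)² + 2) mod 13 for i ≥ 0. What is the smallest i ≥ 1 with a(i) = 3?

Computing terms: a(0) = 6,  a(1) = 12,  a(2) = 3,  a(3) = 11,  a(4) = 6.
Since a(4) = a(0) = 6, the sequence is periodic with period 4.
The value 3 first appears (with i ≥ 1) at a(2).

2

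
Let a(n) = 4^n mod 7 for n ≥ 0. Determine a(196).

Computing terms: a(0) = 1, a(1) = 4, a(2) = 2, a(3) = 1.
The sequence repeats with period 3.
(196 - 0) mod 3 = 1, so a(196) = a(1) = 4.

4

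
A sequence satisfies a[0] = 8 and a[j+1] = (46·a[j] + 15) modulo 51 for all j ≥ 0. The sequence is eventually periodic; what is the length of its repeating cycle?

16

Listing terms: a[0] = 8, a[1] = 26, a[2] = 38, a[3] = 29, a[4] = 23, a[5] = 2, a[6] = 5, a[7] = 41, a[8] = 14, a[9] = 47, a[10] = 35, a[11] = 44, a[12] = 50, a[13] = 20, a[14] = 17, a[15] = 32, a[16] = 8.
Since a[16] = a[0] = 8, the sequence is periodic with period 16.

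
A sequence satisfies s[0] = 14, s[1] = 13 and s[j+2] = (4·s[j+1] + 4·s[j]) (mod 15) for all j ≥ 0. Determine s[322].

We have s[0] = 14; s[1] = 13; s[2] = 3; s[3] = 4; s[4] = 13; s[5] = 8; s[6] = 9; s[7] = 8; s[8] = 8; s[9] = 4; s[10] = 3; s[11] = 13; s[12] = 4; s[13] = 8; s[14] = 3; s[15] = 14; s[16] = 8; s[17] = 13; s[18] = 9; s[19] = 13; s[20] = 13; s[21] = 14; s[22] = 3; s[23] = 8; s[24] = 14; s[25] = 13.
Since (s[24], s[25]) = (s[0], s[1]) = (14, 13) (two consecutive terms determine the rest), the sequence is periodic with period 24.
(322 - 0) mod 24 = 10, so s[322] = s[10] = 3.

3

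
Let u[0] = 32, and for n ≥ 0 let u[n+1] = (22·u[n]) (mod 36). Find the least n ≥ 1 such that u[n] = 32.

3

We have u[0] = 32; u[1] = 20; u[2] = 8; u[3] = 32.
Since u[3] = u[0] = 32, the sequence is periodic with period 3.
The value 32 next appears (with n ≥ 1) at u[3].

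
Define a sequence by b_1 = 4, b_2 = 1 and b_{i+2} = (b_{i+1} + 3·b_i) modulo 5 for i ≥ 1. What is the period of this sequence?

24

b_1 = 4; b_2 = 1; b_3 = 3; b_4 = 1; b_5 = 0; b_6 = 3; b_7 = 3; b_8 = 2; b_9 = 1; b_{10} = 2; b_{11} = 0; b_{12} = 1; b_{13} = 1; b_{14} = 4; b_{15} = 2; b_{16} = 4; b_{17} = 0; b_{18} = 2; b_{19} = 2; b_{20} = 3; b_{21} = 4; b_{22} = 3; b_{23} = 0; b_{24} = 4; b_{25} = 4; b_{26} = 1.
Since (b_{25}, b_{26}) = (b_1, b_2) = (4, 1) (two consecutive terms determine the rest), the sequence is periodic with period 24.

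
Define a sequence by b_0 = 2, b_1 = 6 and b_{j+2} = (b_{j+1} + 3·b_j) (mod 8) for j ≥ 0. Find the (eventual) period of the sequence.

b_0 = 2; b_1 = 6; b_2 = 4; b_3 = 6; b_4 = 2; b_5 = 4; b_6 = 2; b_7 = 6.
Since (b_6, b_7) = (b_0, b_1) = (2, 6) (two consecutive terms determine the rest), the sequence is periodic with period 6.

6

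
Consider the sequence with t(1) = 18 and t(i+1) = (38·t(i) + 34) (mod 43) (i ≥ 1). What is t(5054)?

0

Listing terms: t(1) = 18, t(2) = 30, t(3) = 13, t(4) = 12, t(5) = 17, t(6) = 35, t(7) = 31, t(8) = 8, t(9) = 37, t(10) = 21, t(11) = 15, t(12) = 2, t(13) = 24, t(14) = 0, t(15) = 34, t(16) = 36, t(17) = 26, t(18) = 33, t(19) = 41, t(20) = 1, t(21) = 29, t(22) = 18.
Since t(22) = t(1) = 18, the sequence is periodic with period 21.
(5054 - 1) mod 21 = 13, so t(5054) = t(14) = 0.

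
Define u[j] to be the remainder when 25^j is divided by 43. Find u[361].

Listing terms: u[1] = 25,  u[2] = 23,  u[3] = 16,  u[4] = 13,  u[5] = 24,  u[6] = 41,  u[7] = 36,  u[8] = 40,  u[9] = 11,  u[10] = 17,  u[11] = 38,  u[12] = 4,  u[13] = 14,  u[14] = 6,  u[15] = 21,  u[16] = 9,  u[17] = 10,  u[18] = 35,  u[19] = 15,  u[20] = 31,  u[21] = 1,  u[22] = 25.
Since u[22] = u[1] = 25, the sequence is periodic with period 21.
So u[361] = u[1 + ((361-1) mod 21)] = u[4] = 13.

13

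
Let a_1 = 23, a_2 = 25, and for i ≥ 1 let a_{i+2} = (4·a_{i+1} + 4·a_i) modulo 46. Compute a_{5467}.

16

Listing terms: a_1 = 23, a_2 = 25, a_3 = 8, a_4 = 40, a_5 = 8, a_6 = 8, a_7 = 18, a_8 = 12, a_9 = 28, a_{10} = 22, a_{11} = 16, a_{12} = 14, a_{13} = 28, a_{14} = 30, a_{15} = 2, a_{16} = 36, a_{17} = 14, a_{18} = 16, a_{19} = 28, a_{20} = 38, a_{21} = 34, a_{22} = 12, a_{23} = 0, a_{24} = 2, a_{25} = 8, a_{26} = 40.
Since (a_{25}, a_{26}) = (a_3, a_4) = (8, 40) (two consecutive terms determine the rest), the sequence is eventually periodic: after a pre-period of length 2 it cycles with period 22.
For i ≥ 3, a_i depends only on (i - 3) mod 22. (5467 - 3) mod 22 = 8, so a_{5467} = a_{11} = 16.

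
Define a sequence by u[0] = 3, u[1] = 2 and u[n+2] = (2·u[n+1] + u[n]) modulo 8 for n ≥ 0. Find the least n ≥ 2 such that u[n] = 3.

Computing terms: u[0] = 3; u[1] = 2; u[2] = 7; u[3] = 0; u[4] = 7; u[5] = 6; u[6] = 3; u[7] = 4; u[8] = 3; u[9] = 2.
Since (u[8], u[9]) = (u[0], u[1]) = (3, 2) (two consecutive terms determine the rest), the sequence is periodic with period 8.
The value 3 first appears (with n ≥ 2) at u[6].

6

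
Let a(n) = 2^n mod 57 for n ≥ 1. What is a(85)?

We have a(1) = 2, a(2) = 4, a(3) = 8, a(4) = 16, a(5) = 32, a(6) = 7, a(7) = 14, a(8) = 28, a(9) = 56, a(10) = 55, a(11) = 53, a(12) = 49, a(13) = 41, a(14) = 25, a(15) = 50, a(16) = 43, a(17) = 29, a(18) = 1, a(19) = 2.
The sequence repeats with period 18.
(85 - 1) mod 18 = 12, so a(85) = a(13) = 41.

41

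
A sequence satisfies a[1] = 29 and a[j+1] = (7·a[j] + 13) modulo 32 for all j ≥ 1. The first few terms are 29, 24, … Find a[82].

We have a[1] = 29,  a[2] = 24,  a[3] = 21,  a[4] = 0,  a[5] = 13,  a[6] = 8,  a[7] = 5,  a[8] = 16,  a[9] = 29.
The sequence repeats with period 8.
(82 - 1) mod 8 = 1, so a[82] = a[2] = 24.

24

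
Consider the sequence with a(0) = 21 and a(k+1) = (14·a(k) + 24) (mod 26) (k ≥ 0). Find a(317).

We have a(0) = 21, a(1) = 6, a(2) = 4, a(3) = 2, a(4) = 0, a(5) = 24, a(6) = 22, a(7) = 20, a(8) = 18, a(9) = 16, a(10) = 14, a(11) = 12, a(12) = 10, a(13) = 8, a(14) = 6.
Since a(14) = a(1) = 6, the sequence is eventually periodic: after a pre-period of length 1 it cycles with period 13.
For k ≥ 1, a(k) depends only on (k - 1) mod 13. (317 - 1) mod 13 = 4, so a(317) = a(5) = 24.

24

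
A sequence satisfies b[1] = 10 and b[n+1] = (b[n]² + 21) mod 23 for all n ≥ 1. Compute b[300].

14

Computing terms: b[1] = 10, b[2] = 6, b[3] = 11, b[4] = 4, b[5] = 14, b[6] = 10.
The sequence repeats with period 5.
(300 - 1) mod 5 = 4, so b[300] = b[5] = 14.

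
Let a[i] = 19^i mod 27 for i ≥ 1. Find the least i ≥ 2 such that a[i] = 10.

2

a[1] = 19, a[2] = 10, a[3] = 1, a[4] = 19.
Since a[4] = a[1] = 19, the sequence is periodic with period 3.
The value 10 first appears (with i ≥ 2) at a[2].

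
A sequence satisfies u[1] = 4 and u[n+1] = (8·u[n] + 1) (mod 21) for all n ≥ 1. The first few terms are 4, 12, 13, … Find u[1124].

Computing terms: u[1] = 4,  u[2] = 12,  u[3] = 13,  u[4] = 0,  u[5] = 1,  u[6] = 9,  u[7] = 10,  u[8] = 18,  u[9] = 19,  u[10] = 6,  u[11] = 7,  u[12] = 15,  u[13] = 16,  u[14] = 3,  u[15] = 4.
The sequence repeats with period 14.
(1124 - 1) mod 14 = 3, so u[1124] = u[4] = 0.

0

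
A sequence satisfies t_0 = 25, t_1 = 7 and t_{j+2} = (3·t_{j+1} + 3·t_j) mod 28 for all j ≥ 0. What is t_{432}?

We have t_0 = 25; t_1 = 7; t_2 = 12; t_3 = 1; t_4 = 11; t_5 = 8; t_6 = 1; t_7 = 27; t_8 = 0; t_9 = 25; t_{10} = 19; t_{11} = 20; t_{12} = 5; t_{13} = 19; t_{14} = 16; t_{15} = 21; t_{16} = 27; t_{17} = 4; t_{18} = 9; t_{19} = 11; t_{20} = 4; t_{21} = 17; t_{22} = 7; t_{23} = 16; t_{24} = 13; t_{25} = 3; t_{26} = 20; t_{27} = 13; t_{28} = 15; t_{29} = 0; t_{30} = 17; t_{31} = 23; t_{32} = 8; t_{33} = 9; t_{34} = 23; t_{35} = 12; t_{36} = 21; t_{37} = 15; t_{38} = 24; t_{39} = 5; t_{40} = 3; t_{41} = 24; t_{42} = 25; t_{43} = 7.
The sequence repeats with period 42.
So t_{432} = t_{0 + ((432-0) mod 42)} = t_{12} = 5.

5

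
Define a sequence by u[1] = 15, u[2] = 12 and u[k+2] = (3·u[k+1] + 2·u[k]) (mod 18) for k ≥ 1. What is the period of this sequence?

4

Computing terms: u[1] = 15,  u[2] = 12,  u[3] = 12,  u[4] = 6,  u[5] = 6,  u[6] = 12,  u[7] = 12.
Since (u[6], u[7]) = (u[2], u[3]) = (12, 12) (two consecutive terms determine the rest), the sequence is eventually periodic: after a pre-period of length 1 it cycles with period 4.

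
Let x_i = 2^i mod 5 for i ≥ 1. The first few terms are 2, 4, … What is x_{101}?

2

We have x_1 = 2; x_2 = 4; x_3 = 3; x_4 = 1; x_5 = 2.
The sequence repeats with period 4.
(101 - 1) mod 4 = 0, so x_{101} = x_1 = 2.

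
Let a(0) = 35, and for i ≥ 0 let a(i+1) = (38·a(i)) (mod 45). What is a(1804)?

20

a(0) = 35, a(1) = 25, a(2) = 5, a(3) = 10, a(4) = 20, a(5) = 40, a(6) = 35.
The sequence repeats with period 6.
(1804 - 0) mod 6 = 4, so a(1804) = a(4) = 20.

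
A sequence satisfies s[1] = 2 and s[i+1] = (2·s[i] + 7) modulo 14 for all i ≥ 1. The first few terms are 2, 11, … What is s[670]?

9

Computing terms: s[1] = 2; s[2] = 11; s[3] = 1; s[4] = 9; s[5] = 11.
Since s[5] = s[2] = 11, the sequence is eventually periodic: after a pre-period of length 1 it cycles with period 3.
For i ≥ 2, s[i] depends only on (i - 2) mod 3. (670 - 2) mod 3 = 2, so s[670] = s[4] = 9.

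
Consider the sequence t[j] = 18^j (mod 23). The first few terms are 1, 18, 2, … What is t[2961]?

2

We have t[0] = 1; t[1] = 18; t[2] = 2; t[3] = 13; t[4] = 4; t[5] = 3; t[6] = 8; t[7] = 6; t[8] = 16; t[9] = 12; t[10] = 9; t[11] = 1.
Since t[11] = t[0] = 1, the sequence is periodic with period 11.
So t[2961] = t[0 + ((2961-0) mod 11)] = t[2] = 2.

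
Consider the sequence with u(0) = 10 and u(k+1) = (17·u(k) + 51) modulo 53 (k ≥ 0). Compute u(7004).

26

Computing terms: u(0) = 10,  u(1) = 9,  u(2) = 45,  u(3) = 21,  u(4) = 37,  u(5) = 44,  u(6) = 4,  u(7) = 13,  u(8) = 7,  u(9) = 11,  u(10) = 26,  u(11) = 16,  u(12) = 5,  u(13) = 30,  u(14) = 31,  u(15) = 48,  u(16) = 19,  u(17) = 3,  u(18) = 49,  u(19) = 36,  u(20) = 27,  u(21) = 33,  u(22) = 29,  u(23) = 14,  u(24) = 24,  u(25) = 35,  u(26) = 10.
The sequence repeats with period 26.
(7004 - 0) mod 26 = 10, so u(7004) = u(10) = 26.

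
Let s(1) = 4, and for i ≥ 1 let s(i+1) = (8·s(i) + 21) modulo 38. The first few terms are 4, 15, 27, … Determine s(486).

5

Listing terms: s(1) = 4, s(2) = 15, s(3) = 27, s(4) = 9, s(5) = 17, s(6) = 5, s(7) = 23, s(8) = 15.
Since s(8) = s(2) = 15, the sequence is eventually periodic: after a pre-period of length 1 it cycles with period 6.
For i ≥ 2, s(i) depends only on (i - 2) mod 6. (486 - 2) mod 6 = 4, so s(486) = s(6) = 5.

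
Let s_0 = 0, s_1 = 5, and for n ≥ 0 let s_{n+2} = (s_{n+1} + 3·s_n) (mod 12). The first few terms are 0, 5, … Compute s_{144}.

8

Listing terms: s_0 = 0, s_1 = 5, s_2 = 5, s_3 = 8, s_4 = 11, s_5 = 11, s_6 = 8, s_7 = 5, s_8 = 5.
Since (s_7, s_8) = (s_1, s_2) = (5, 5) (two consecutive terms determine the rest), the sequence is eventually periodic: after a pre-period of length 1 it cycles with period 6.
For n ≥ 1, s_n depends only on (n - 1) mod 6. (144 - 1) mod 6 = 5, so s_{144} = s_6 = 8.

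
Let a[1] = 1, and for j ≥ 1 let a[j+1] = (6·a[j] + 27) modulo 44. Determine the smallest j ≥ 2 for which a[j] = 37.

We have a[1] = 1, a[2] = 33, a[3] = 5, a[4] = 13, a[5] = 17, a[6] = 41, a[7] = 9, a[8] = 37, a[9] = 29, a[10] = 25, a[11] = 1.
The sequence repeats with period 10.
The value 37 first appears (with j ≥ 2) at a[8].

8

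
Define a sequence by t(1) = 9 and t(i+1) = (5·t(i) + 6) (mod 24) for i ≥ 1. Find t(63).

Listing terms: t(1) = 9; t(2) = 3; t(3) = 21; t(4) = 15; t(5) = 9.
The sequence repeats with period 4.
So t(63) = t(1 + ((63-1) mod 4)) = t(3) = 21.

21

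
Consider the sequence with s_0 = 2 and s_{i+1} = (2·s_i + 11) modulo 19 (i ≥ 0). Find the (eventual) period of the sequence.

Listing terms: s_0 = 2,  s_1 = 15,  s_2 = 3,  s_3 = 17,  s_4 = 7,  s_5 = 6,  s_6 = 4,  s_7 = 0,  s_8 = 11,  s_9 = 14,  s_{10} = 1,  s_{11} = 13,  s_{12} = 18,  s_{13} = 9,  s_{14} = 10,  s_{15} = 12,  s_{16} = 16,  s_{17} = 5,  s_{18} = 2.
The sequence repeats with period 18.

18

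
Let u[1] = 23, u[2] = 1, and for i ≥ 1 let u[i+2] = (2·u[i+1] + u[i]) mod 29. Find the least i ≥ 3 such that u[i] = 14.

We have u[1] = 23; u[2] = 1; u[3] = 25; u[4] = 22; u[5] = 11; u[6] = 15; u[7] = 12; u[8] = 10; u[9] = 3; u[10] = 16; u[11] = 6; u[12] = 28; u[13] = 4; u[14] = 7; u[15] = 18; u[16] = 14; u[17] = 17; u[18] = 19; u[19] = 26; u[20] = 13; u[21] = 23; u[22] = 1.
Since (u[21], u[22]) = (u[1], u[2]) = (23, 1) (two consecutive terms determine the rest), the sequence is periodic with period 20.
The value 14 first appears (with i ≥ 3) at u[16].

16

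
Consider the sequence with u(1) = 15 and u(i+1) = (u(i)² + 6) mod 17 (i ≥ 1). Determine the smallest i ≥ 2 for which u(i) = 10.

Listing terms: u(1) = 15, u(2) = 10, u(3) = 4, u(4) = 5, u(5) = 14, u(6) = 15.
Since u(6) = u(1) = 15, the sequence is periodic with period 5.
The value 10 first appears (with i ≥ 2) at u(2).

2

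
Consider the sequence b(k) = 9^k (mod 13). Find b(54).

1

Listing terms: b(1) = 9, b(2) = 3, b(3) = 1, b(4) = 9.
The sequence repeats with period 3.
(54 - 1) mod 3 = 2, so b(54) = b(3) = 1.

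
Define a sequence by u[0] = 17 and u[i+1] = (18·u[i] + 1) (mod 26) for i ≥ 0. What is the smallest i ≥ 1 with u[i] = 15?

Computing terms: u[0] = 17; u[1] = 21; u[2] = 15; u[3] = 11; u[4] = 17.
Since u[4] = u[0] = 17, the sequence is periodic with period 4.
The value 15 first appears (with i ≥ 1) at u[2].

2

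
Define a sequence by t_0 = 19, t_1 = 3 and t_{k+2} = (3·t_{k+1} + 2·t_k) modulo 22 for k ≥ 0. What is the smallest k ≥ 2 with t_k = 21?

Listing terms: t_0 = 19; t_1 = 3; t_2 = 3; t_3 = 15; t_4 = 7; t_5 = 7; t_6 = 13; t_7 = 9; t_8 = 9; t_9 = 1; t_{10} = 21; t_{11} = 21; t_{12} = 17; t_{13} = 5; t_{14} = 5; t_{15} = 3; t_{16} = 19; t_{17} = 19; t_{18} = 7; t_{19} = 15; t_{20} = 15; t_{21} = 9; t_{22} = 13; t_{23} = 13; t_{24} = 21; t_{25} = 1; t_{26} = 1; t_{27} = 5; t_{28} = 17; t_{29} = 17; t_{30} = 19; t_{31} = 3.
Since (t_{30}, t_{31}) = (t_0, t_1) = (19, 3) (two consecutive terms determine the rest), the sequence is periodic with period 30.
The value 21 first appears (with k ≥ 2) at t_{10}.

10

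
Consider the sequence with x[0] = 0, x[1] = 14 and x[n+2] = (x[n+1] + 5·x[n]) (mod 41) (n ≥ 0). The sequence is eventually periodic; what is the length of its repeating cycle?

Listing terms: x[0] = 0,  x[1] = 14,  x[2] = 14,  x[3] = 2,  x[4] = 31,  x[5] = 0,  x[6] = 32,  x[7] = 32,  x[8] = 28,  x[9] = 24,  x[10] = 0,  x[11] = 38,  x[12] = 38,  x[13] = 23,  x[14] = 8,  x[15] = 0,  x[16] = 40,  x[17] = 40,  x[18] = 35,  x[19] = 30,  x[20] = 0,  x[21] = 27,  x[22] = 27,  x[23] = 39,  x[24] = 10,  x[25] = 0,  x[26] = 9,  x[27] = 9,  x[28] = 13,  x[29] = 17,  x[30] = 0,  x[31] = 3,  x[32] = 3,  x[33] = 18,  x[34] = 33,  x[35] = 0,  x[36] = 1,  x[37] = 1,  x[38] = 6,  x[39] = 11,  x[40] = 0,  x[41] = 14.
The sequence repeats with period 40.

40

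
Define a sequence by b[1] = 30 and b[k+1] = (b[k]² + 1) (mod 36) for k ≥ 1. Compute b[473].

b[1] = 30, b[2] = 1, b[3] = 2, b[4] = 5, b[5] = 26, b[6] = 29, b[7] = 14, b[8] = 17, b[9] = 2.
Since b[9] = b[3] = 2, the sequence is eventually periodic: after a pre-period of length 2 it cycles with period 6.
For k ≥ 3, b[k] depends only on (k - 3) mod 6. (473 - 3) mod 6 = 2, so b[473] = b[5] = 26.

26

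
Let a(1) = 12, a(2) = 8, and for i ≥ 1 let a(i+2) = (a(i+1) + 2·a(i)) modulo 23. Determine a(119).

a(1) = 12, a(2) = 8, a(3) = 9, a(4) = 2, a(5) = 20, a(6) = 1, a(7) = 18, a(8) = 20, a(9) = 10, a(10) = 4, a(11) = 1, a(12) = 9, a(13) = 11, a(14) = 6, a(15) = 5, a(16) = 17, a(17) = 4, a(18) = 15, a(19) = 0, a(20) = 7, a(21) = 7, a(22) = 21, a(23) = 12, a(24) = 8.
The sequence repeats with period 22.
(119 - 1) mod 22 = 8, so a(119) = a(9) = 10.

10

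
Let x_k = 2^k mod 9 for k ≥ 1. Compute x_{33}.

8

x_1 = 2; x_2 = 4; x_3 = 8; x_4 = 7; x_5 = 5; x_6 = 1; x_7 = 2.
The sequence repeats with period 6.
So x_{33} = x_{1 + ((33-1) mod 6)} = x_3 = 8.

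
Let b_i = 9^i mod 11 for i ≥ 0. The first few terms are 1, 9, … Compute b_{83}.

3

b_0 = 1; b_1 = 9; b_2 = 4; b_3 = 3; b_4 = 5; b_5 = 1.
The sequence repeats with period 5.
(83 - 0) mod 5 = 3, so b_{83} = b_3 = 3.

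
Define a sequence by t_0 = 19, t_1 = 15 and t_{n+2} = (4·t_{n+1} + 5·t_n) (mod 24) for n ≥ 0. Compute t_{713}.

7

Computing terms: t_0 = 19,  t_1 = 15,  t_2 = 11,  t_3 = 23,  t_4 = 3,  t_5 = 7,  t_6 = 19,  t_7 = 15.
The sequence repeats with period 6.
(713 - 0) mod 6 = 5, so t_{713} = t_5 = 7.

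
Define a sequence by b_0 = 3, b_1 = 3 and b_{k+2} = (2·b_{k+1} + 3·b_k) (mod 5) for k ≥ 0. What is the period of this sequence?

4

Listing terms: b_0 = 3; b_1 = 3; b_2 = 0; b_3 = 4; b_4 = 3; b_5 = 3.
The sequence repeats with period 4.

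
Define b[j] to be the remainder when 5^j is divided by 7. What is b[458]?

b[1] = 5,  b[2] = 4,  b[3] = 6,  b[4] = 2,  b[5] = 3,  b[6] = 1,  b[7] = 5.
The sequence repeats with period 6.
(458 - 1) mod 6 = 1, so b[458] = b[2] = 4.

4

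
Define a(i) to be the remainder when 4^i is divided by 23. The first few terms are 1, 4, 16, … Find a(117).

Computing terms: a(0) = 1; a(1) = 4; a(2) = 16; a(3) = 18; a(4) = 3; a(5) = 12; a(6) = 2; a(7) = 8; a(8) = 9; a(9) = 13; a(10) = 6; a(11) = 1.
Since a(11) = a(0) = 1, the sequence is periodic with period 11.
So a(117) = a(0 + ((117-0) mod 11)) = a(7) = 8.

8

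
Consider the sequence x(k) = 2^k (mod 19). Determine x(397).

2

Computing terms: x(0) = 1,  x(1) = 2,  x(2) = 4,  x(3) = 8,  x(4) = 16,  x(5) = 13,  x(6) = 7,  x(7) = 14,  x(8) = 9,  x(9) = 18,  x(10) = 17,  x(11) = 15,  x(12) = 11,  x(13) = 3,  x(14) = 6,  x(15) = 12,  x(16) = 5,  x(17) = 10,  x(18) = 1.
Since x(18) = x(0) = 1, the sequence is periodic with period 18.
So x(397) = x(0 + ((397-0) mod 18)) = x(1) = 2.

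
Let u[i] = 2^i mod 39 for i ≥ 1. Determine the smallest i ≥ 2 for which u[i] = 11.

Listing terms: u[1] = 2, u[2] = 4, u[3] = 8, u[4] = 16, u[5] = 32, u[6] = 25, u[7] = 11, u[8] = 22, u[9] = 5, u[10] = 10, u[11] = 20, u[12] = 1, u[13] = 2.
Since u[13] = u[1] = 2, the sequence is periodic with period 12.
The value 11 first appears (with i ≥ 2) at u[7].

7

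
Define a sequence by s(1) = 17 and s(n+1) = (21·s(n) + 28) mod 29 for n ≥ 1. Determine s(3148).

Listing terms: s(1) = 17,  s(2) = 8,  s(3) = 22,  s(4) = 26,  s(5) = 23,  s(6) = 18,  s(7) = 0,  s(8) = 28,  s(9) = 7,  s(10) = 1,  s(11) = 20,  s(12) = 13,  s(13) = 11,  s(14) = 27,  s(15) = 15,  s(16) = 24,  s(17) = 10,  s(18) = 6,  s(19) = 9,  s(20) = 14,  s(21) = 3,  s(22) = 4,  s(23) = 25,  s(24) = 2,  s(25) = 12,  s(26) = 19,  s(27) = 21,  s(28) = 5,  s(29) = 17.
The sequence repeats with period 28.
So s(3148) = s(1 + ((3148-1) mod 28)) = s(12) = 13.

13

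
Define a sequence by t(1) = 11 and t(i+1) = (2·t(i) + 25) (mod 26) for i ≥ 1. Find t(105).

13

We have t(1) = 11; t(2) = 21; t(3) = 15; t(4) = 3; t(5) = 5; t(6) = 9; t(7) = 17; t(8) = 7; t(9) = 13; t(10) = 25; t(11) = 23; t(12) = 19; t(13) = 11.
The sequence repeats with period 12.
So t(105) = t(1 + ((105-1) mod 12)) = t(9) = 13.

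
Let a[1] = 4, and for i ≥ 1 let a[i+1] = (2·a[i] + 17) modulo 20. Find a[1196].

11

We have a[1] = 4; a[2] = 5; a[3] = 7; a[4] = 11; a[5] = 19; a[6] = 15; a[7] = 7.
Since a[7] = a[3] = 7, the sequence is eventually periodic: after a pre-period of length 2 it cycles with period 4.
For i ≥ 3, a[i] depends only on (i - 3) mod 4. (1196 - 3) mod 4 = 1, so a[1196] = a[4] = 11.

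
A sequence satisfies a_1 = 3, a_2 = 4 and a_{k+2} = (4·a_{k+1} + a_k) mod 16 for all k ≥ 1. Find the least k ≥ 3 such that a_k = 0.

a_1 = 3,  a_2 = 4,  a_3 = 3,  a_4 = 0,  a_5 = 3,  a_6 = 12,  a_7 = 3,  a_8 = 8,  a_9 = 3,  a_{10} = 4.
The sequence repeats with period 8.
The value 0 first appears (with k ≥ 3) at a_4.

4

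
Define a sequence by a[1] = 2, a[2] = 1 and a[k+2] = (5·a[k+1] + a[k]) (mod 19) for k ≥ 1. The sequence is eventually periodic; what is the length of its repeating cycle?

We have a[1] = 2, a[2] = 1, a[3] = 7, a[4] = 17, a[5] = 16, a[6] = 2, a[7] = 7, a[8] = 18, a[9] = 2, a[10] = 9, a[11] = 9, a[12] = 16, a[13] = 13, a[14] = 5, a[15] = 0, a[16] = 5, a[17] = 6, a[18] = 16, a[19] = 10, a[20] = 9, a[21] = 17, a[22] = 18, a[23] = 12, a[24] = 2, a[25] = 3, a[26] = 17, a[27] = 12, a[28] = 1, a[29] = 17, a[30] = 10, a[31] = 10, a[32] = 3, a[33] = 6, a[34] = 14, a[35] = 0, a[36] = 14, a[37] = 13, a[38] = 3, a[39] = 9, a[40] = 10, a[41] = 2, a[42] = 1.
Since (a[41], a[42]) = (a[1], a[2]) = (2, 1) (two consecutive terms determine the rest), the sequence is periodic with period 40.

40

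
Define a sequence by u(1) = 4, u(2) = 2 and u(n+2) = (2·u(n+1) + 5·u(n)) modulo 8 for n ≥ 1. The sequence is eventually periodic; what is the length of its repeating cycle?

u(1) = 4; u(2) = 2; u(3) = 0; u(4) = 2; u(5) = 4; u(6) = 2.
Since (u(5), u(6)) = (u(1), u(2)) = (4, 2) (two consecutive terms determine the rest), the sequence is periodic with period 4.

4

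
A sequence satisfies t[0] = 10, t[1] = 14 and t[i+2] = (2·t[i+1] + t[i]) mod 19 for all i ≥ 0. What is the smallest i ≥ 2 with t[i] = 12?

We have t[0] = 10,  t[1] = 14,  t[2] = 0,  t[3] = 14,  t[4] = 9,  t[5] = 13,  t[6] = 16,  t[7] = 7,  t[8] = 11,  t[9] = 10,  t[10] = 12,  t[11] = 15,  t[12] = 4,  t[13] = 4,  t[14] = 12,  t[15] = 9,  t[16] = 11,  t[17] = 12,  t[18] = 16,  t[19] = 6,  t[20] = 9,  t[21] = 5,  t[22] = 0,  t[23] = 5,  t[24] = 10,  t[25] = 6,  t[26] = 3,  t[27] = 12,  t[28] = 8,  t[29] = 9,  t[30] = 7,  t[31] = 4,  t[32] = 15,  t[33] = 15,  t[34] = 7,  t[35] = 10,  t[36] = 8,  t[37] = 7,  t[38] = 3,  t[39] = 13,  t[40] = 10,  t[41] = 14.
The sequence repeats with period 40.
The value 12 first appears (with i ≥ 2) at t[10].

10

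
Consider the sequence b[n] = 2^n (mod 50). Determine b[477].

22

Listing terms: b[0] = 1,  b[1] = 2,  b[2] = 4,  b[3] = 8,  b[4] = 16,  b[5] = 32,  b[6] = 14,  b[7] = 28,  b[8] = 6,  b[9] = 12,  b[10] = 24,  b[11] = 48,  b[12] = 46,  b[13] = 42,  b[14] = 34,  b[15] = 18,  b[16] = 36,  b[17] = 22,  b[18] = 44,  b[19] = 38,  b[20] = 26,  b[21] = 2.
Since b[21] = b[1] = 2, the sequence is eventually periodic: after a pre-period of length 1 it cycles with period 20.
For n ≥ 1, b[n] depends only on (n - 1) mod 20. (477 - 1) mod 20 = 16, so b[477] = b[17] = 22.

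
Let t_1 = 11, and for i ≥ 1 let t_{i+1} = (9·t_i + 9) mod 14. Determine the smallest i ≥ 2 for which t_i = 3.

5

Computing terms: t_1 = 11,  t_2 = 10,  t_3 = 1,  t_4 = 4,  t_5 = 3,  t_6 = 8,  t_7 = 11.
Since t_7 = t_1 = 11, the sequence is periodic with period 6.
The value 3 first appears (with i ≥ 2) at t_5.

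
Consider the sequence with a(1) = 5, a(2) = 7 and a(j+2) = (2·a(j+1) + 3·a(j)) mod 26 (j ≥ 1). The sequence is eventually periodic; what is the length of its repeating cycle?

6

a(1) = 5; a(2) = 7; a(3) = 3; a(4) = 1; a(5) = 11; a(6) = 25; a(7) = 5; a(8) = 7.
Since (a(7), a(8)) = (a(1), a(2)) = (5, 7) (two consecutive terms determine the rest), the sequence is periodic with period 6.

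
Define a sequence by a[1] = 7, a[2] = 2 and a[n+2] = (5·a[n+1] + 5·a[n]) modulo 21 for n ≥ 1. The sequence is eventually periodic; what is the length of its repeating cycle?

We have a[1] = 7,  a[2] = 2,  a[3] = 3,  a[4] = 4,  a[5] = 14,  a[6] = 6,  a[7] = 16,  a[8] = 5,  a[9] = 0,  a[10] = 4,  a[11] = 20,  a[12] = 15,  a[13] = 7,  a[14] = 5,  a[15] = 18,  a[16] = 10,  a[17] = 14,  a[18] = 15,  a[19] = 19,  a[20] = 2,  a[21] = 0,  a[22] = 10,  a[23] = 8,  a[24] = 6,  a[25] = 7,  a[26] = 2.
Since (a[25], a[26]) = (a[1], a[2]) = (7, 2) (two consecutive terms determine the rest), the sequence is periodic with period 24.

24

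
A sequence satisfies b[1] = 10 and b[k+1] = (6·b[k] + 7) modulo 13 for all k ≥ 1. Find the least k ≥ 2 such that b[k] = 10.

Listing terms: b[1] = 10; b[2] = 2; b[3] = 6; b[4] = 4; b[5] = 5; b[6] = 11; b[7] = 8; b[8] = 3; b[9] = 12; b[10] = 1; b[11] = 0; b[12] = 7; b[13] = 10.
Since b[13] = b[1] = 10, the sequence is periodic with period 12.
The value 10 next appears (with k ≥ 2) at b[13].

13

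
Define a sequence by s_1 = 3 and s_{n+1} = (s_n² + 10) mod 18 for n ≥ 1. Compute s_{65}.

17

Computing terms: s_1 = 3, s_2 = 1, s_3 = 11, s_4 = 5, s_5 = 17, s_6 = 11.
Since s_6 = s_3 = 11, the sequence is eventually periodic: after a pre-period of length 2 it cycles with period 3.
For n ≥ 3, s_n depends only on (n - 3) mod 3. (65 - 3) mod 3 = 2, so s_{65} = s_5 = 17.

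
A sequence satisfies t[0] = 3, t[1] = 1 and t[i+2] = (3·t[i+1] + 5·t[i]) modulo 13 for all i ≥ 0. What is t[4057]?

Listing terms: t[0] = 3, t[1] = 1, t[2] = 5, t[3] = 7, t[4] = 7, t[5] = 4, t[6] = 8, t[7] = 5, t[8] = 3, t[9] = 8, t[10] = 0, t[11] = 1, t[12] = 3, t[13] = 1.
The sequence repeats with period 12.
So t[4057] = t[0 + ((4057-0) mod 12)] = t[1] = 1.

1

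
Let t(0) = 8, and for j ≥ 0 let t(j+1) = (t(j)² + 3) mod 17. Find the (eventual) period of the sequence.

Computing terms: t(0) = 8; t(1) = 16; t(2) = 4; t(3) = 2; t(4) = 7; t(5) = 1; t(6) = 4.
Since t(6) = t(2) = 4, the sequence is eventually periodic: after a pre-period of length 2 it cycles with period 4.

4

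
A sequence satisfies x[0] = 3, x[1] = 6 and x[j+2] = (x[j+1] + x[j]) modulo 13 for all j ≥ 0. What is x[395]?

2

Listing terms: x[0] = 3; x[1] = 6; x[2] = 9; x[3] = 2; x[4] = 11; x[5] = 0; x[6] = 11; x[7] = 11; x[8] = 9; x[9] = 7; x[10] = 3; x[11] = 10; x[12] = 0; x[13] = 10; x[14] = 10; x[15] = 7; x[16] = 4; x[17] = 11; x[18] = 2; x[19] = 0; x[20] = 2; x[21] = 2; x[22] = 4; x[23] = 6; x[24] = 10; x[25] = 3; x[26] = 0; x[27] = 3; x[28] = 3; x[29] = 6.
The sequence repeats with period 28.
(395 - 0) mod 28 = 3, so x[395] = x[3] = 2.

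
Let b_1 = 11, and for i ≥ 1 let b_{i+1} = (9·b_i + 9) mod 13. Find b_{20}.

Computing terms: b_1 = 11,  b_2 = 4,  b_3 = 6,  b_4 = 11.
The sequence repeats with period 3.
(20 - 1) mod 3 = 1, so b_{20} = b_2 = 4.

4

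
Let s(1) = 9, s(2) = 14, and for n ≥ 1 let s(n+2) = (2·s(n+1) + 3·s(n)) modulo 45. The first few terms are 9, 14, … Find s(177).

Listing terms: s(1) = 9,  s(2) = 14,  s(3) = 10,  s(4) = 17,  s(5) = 19,  s(6) = 44,  s(7) = 10,  s(8) = 17.
Since (s(7), s(8)) = (s(3), s(4)) = (10, 17) (two consecutive terms determine the rest), the sequence is eventually periodic: after a pre-period of length 2 it cycles with period 4.
For n ≥ 3, s(n) depends only on (n - 3) mod 4. (177 - 3) mod 4 = 2, so s(177) = s(5) = 19.

19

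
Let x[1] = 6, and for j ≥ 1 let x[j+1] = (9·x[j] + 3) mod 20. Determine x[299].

x[1] = 6,  x[2] = 17,  x[3] = 16,  x[4] = 7,  x[5] = 6.
Since x[5] = x[1] = 6, the sequence is periodic with period 4.
So x[299] = x[1 + ((299-1) mod 4)] = x[3] = 16.

16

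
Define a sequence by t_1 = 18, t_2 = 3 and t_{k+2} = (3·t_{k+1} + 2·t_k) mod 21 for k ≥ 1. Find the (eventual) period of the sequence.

Listing terms: t_1 = 18, t_2 = 3, t_3 = 3, t_4 = 15, t_5 = 9, t_6 = 15, t_7 = 0, t_8 = 9, t_9 = 6, t_{10} = 15, t_{11} = 15, t_{12} = 12, t_{13} = 3, t_{14} = 12, t_{15} = 0, t_{16} = 3, t_{17} = 9, t_{18} = 12, t_{19} = 12, t_{20} = 18, t_{21} = 15, t_{22} = 18, t_{23} = 0, t_{24} = 15, t_{25} = 3, t_{26} = 18, t_{27} = 18, t_{28} = 6, t_{29} = 12, t_{30} = 6, t_{31} = 0, t_{32} = 12, t_{33} = 15, t_{34} = 6, t_{35} = 6, t_{36} = 9, t_{37} = 18, t_{38} = 9, t_{39} = 0, t_{40} = 18, t_{41} = 12, t_{42} = 9, t_{43} = 9, t_{44} = 3, t_{45} = 6, t_{46} = 3, t_{47} = 0, t_{48} = 6, t_{49} = 18, t_{50} = 3.
The sequence repeats with period 48.

48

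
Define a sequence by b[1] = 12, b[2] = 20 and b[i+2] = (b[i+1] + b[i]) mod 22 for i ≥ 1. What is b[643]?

10

b[1] = 12, b[2] = 20, b[3] = 10, b[4] = 8, b[5] = 18, b[6] = 4, b[7] = 0, b[8] = 4, b[9] = 4, b[10] = 8, b[11] = 12, b[12] = 20.
Since (b[11], b[12]) = (b[1], b[2]) = (12, 20) (two consecutive terms determine the rest), the sequence is periodic with period 10.
So b[643] = b[1 + ((643-1) mod 10)] = b[3] = 10.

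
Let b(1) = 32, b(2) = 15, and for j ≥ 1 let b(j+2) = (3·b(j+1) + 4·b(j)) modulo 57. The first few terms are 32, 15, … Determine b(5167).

Computing terms: b(1) = 32; b(2) = 15; b(3) = 2; b(4) = 9; b(5) = 35; b(6) = 27; b(7) = 50; b(8) = 30; b(9) = 5; b(10) = 21; b(11) = 26; b(12) = 48; b(13) = 20; b(14) = 24; b(15) = 38; b(16) = 39; b(17) = 41; b(18) = 51; b(19) = 32; b(20) = 15.
Since (b(19), b(20)) = (b(1), b(2)) = (32, 15) (two consecutive terms determine the rest), the sequence is periodic with period 18.
(5167 - 1) mod 18 = 0, so b(5167) = b(1) = 32.

32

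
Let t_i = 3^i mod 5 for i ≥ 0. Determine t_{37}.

t_0 = 1,  t_1 = 3,  t_2 = 4,  t_3 = 2,  t_4 = 1.
The sequence repeats with period 4.
(37 - 0) mod 4 = 1, so t_{37} = t_1 = 3.

3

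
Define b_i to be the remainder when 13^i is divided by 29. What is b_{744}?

24

Listing terms: b_0 = 1; b_1 = 13; b_2 = 24; b_3 = 22; b_4 = 25; b_5 = 6; b_6 = 20; b_7 = 28; b_8 = 16; b_9 = 5; b_{10} = 7; b_{11} = 4; b_{12} = 23; b_{13} = 9; b_{14} = 1.
The sequence repeats with period 14.
So b_{744} = b_{0 + ((744-0) mod 14)} = b_2 = 24.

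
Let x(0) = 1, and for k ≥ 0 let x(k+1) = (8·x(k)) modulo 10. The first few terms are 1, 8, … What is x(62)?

x(0) = 1,  x(1) = 8,  x(2) = 4,  x(3) = 2,  x(4) = 6,  x(5) = 8.
Since x(5) = x(1) = 8, the sequence is eventually periodic: after a pre-period of length 1 it cycles with period 4.
For k ≥ 1, x(k) depends only on (k - 1) mod 4. (62 - 1) mod 4 = 1, so x(62) = x(2) = 4.

4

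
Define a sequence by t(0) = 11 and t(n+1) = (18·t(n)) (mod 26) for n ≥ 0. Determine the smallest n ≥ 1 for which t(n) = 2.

We have t(0) = 11,  t(1) = 16,  t(2) = 2,  t(3) = 10,  t(4) = 24,  t(5) = 16.
Since t(5) = t(1) = 16, the sequence is eventually periodic: after a pre-period of length 1 it cycles with period 4.
The value 2 first appears (with n ≥ 1) at t(2).

2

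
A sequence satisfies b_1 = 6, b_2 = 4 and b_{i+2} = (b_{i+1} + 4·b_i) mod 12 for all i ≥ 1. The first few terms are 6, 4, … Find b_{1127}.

Computing terms: b_1 = 6; b_2 = 4; b_3 = 4; b_4 = 8; b_5 = 0; b_6 = 8; b_7 = 8; b_8 = 4; b_9 = 0; b_{10} = 4; b_{11} = 4.
Since (b_{10}, b_{11}) = (b_2, b_3) = (4, 4) (two consecutive terms determine the rest), the sequence is eventually periodic: after a pre-period of length 1 it cycles with period 8.
For i ≥ 2, b_i depends only on (i - 2) mod 8. (1127 - 2) mod 8 = 5, so b_{1127} = b_7 = 8.

8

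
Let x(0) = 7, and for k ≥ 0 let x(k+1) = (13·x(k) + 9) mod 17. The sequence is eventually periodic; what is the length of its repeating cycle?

Listing terms: x(0) = 7,  x(1) = 15,  x(2) = 0,  x(3) = 9,  x(4) = 7.
Since x(4) = x(0) = 7, the sequence is periodic with period 4.

4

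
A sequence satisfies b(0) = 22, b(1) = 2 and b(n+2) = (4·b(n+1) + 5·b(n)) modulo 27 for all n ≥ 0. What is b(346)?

7

b(0) = 22, b(1) = 2, b(2) = 10, b(3) = 23, b(4) = 7, b(5) = 8, b(6) = 13, b(7) = 11, b(8) = 1, b(9) = 5, b(10) = 25, b(11) = 17, b(12) = 4, b(13) = 20, b(14) = 19, b(15) = 14, b(16) = 16, b(17) = 26, b(18) = 22, b(19) = 2.
Since (b(18), b(19)) = (b(0), b(1)) = (22, 2) (two consecutive terms determine the rest), the sequence is periodic with period 18.
So b(346) = b(0 + ((346-0) mod 18)) = b(4) = 7.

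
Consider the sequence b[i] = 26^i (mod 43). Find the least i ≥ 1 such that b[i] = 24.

32

We have b[0] = 1, b[1] = 26, b[2] = 31, b[3] = 32, b[4] = 15, b[5] = 3, b[6] = 35, b[7] = 7, b[8] = 10, b[9] = 2, b[10] = 9, b[11] = 19, b[12] = 21, b[13] = 30, b[14] = 6, b[15] = 27, b[16] = 14, b[17] = 20, b[18] = 4, b[19] = 18, b[20] = 38, b[21] = 42, b[22] = 17, b[23] = 12, b[24] = 11, b[25] = 28, b[26] = 40, b[27] = 8, b[28] = 36, b[29] = 33, b[30] = 41, b[31] = 34, b[32] = 24, b[33] = 22, b[34] = 13, b[35] = 37, b[36] = 16, b[37] = 29, b[38] = 23, b[39] = 39, b[40] = 25, b[41] = 5, b[42] = 1.
The sequence repeats with period 42.
The value 24 first appears (with i ≥ 1) at b[32].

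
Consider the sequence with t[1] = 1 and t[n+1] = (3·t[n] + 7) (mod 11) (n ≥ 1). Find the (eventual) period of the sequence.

Listing terms: t[1] = 1, t[2] = 10, t[3] = 4, t[4] = 8, t[5] = 9, t[6] = 1.
Since t[6] = t[1] = 1, the sequence is periodic with period 5.

5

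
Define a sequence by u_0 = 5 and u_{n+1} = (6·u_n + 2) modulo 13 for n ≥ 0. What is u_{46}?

3

We have u_0 = 5,  u_1 = 6,  u_2 = 12,  u_3 = 9,  u_4 = 4,  u_5 = 0,  u_6 = 2,  u_7 = 1,  u_8 = 8,  u_9 = 11,  u_{10} = 3,  u_{11} = 7,  u_{12} = 5.
Since u_{12} = u_0 = 5, the sequence is periodic with period 12.
So u_{46} = u_{0 + ((46-0) mod 12)} = u_{10} = 3.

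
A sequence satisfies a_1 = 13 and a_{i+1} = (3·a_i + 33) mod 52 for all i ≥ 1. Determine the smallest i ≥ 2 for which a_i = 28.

6

We have a_1 = 13; a_2 = 20; a_3 = 41; a_4 = 0; a_5 = 33; a_6 = 28; a_7 = 13.
The sequence repeats with period 6.
The value 28 first appears (with i ≥ 2) at a_6.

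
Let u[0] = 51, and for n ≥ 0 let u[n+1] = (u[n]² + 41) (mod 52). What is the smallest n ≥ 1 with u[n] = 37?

We have u[0] = 51, u[1] = 42, u[2] = 37, u[3] = 6, u[4] = 25, u[5] = 42.
Since u[5] = u[1] = 42, the sequence is eventually periodic: after a pre-period of length 1 it cycles with period 4.
The value 37 first appears (with n ≥ 1) at u[2].

2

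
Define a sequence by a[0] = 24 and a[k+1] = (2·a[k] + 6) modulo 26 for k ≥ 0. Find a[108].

Computing terms: a[0] = 24; a[1] = 2; a[2] = 10; a[3] = 0; a[4] = 6; a[5] = 18; a[6] = 16; a[7] = 12; a[8] = 4; a[9] = 14; a[10] = 8; a[11] = 22; a[12] = 24.
The sequence repeats with period 12.
(108 - 0) mod 12 = 0, so a[108] = a[0] = 24.

24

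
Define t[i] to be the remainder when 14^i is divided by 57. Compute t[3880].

Listing terms: t[1] = 14,  t[2] = 25,  t[3] = 8,  t[4] = 55,  t[5] = 29,  t[6] = 7,  t[7] = 41,  t[8] = 4,  t[9] = 56,  t[10] = 43,  t[11] = 32,  t[12] = 49,  t[13] = 2,  t[14] = 28,  t[15] = 50,  t[16] = 16,  t[17] = 53,  t[18] = 1,  t[19] = 14.
The sequence repeats with period 18.
So t[3880] = t[1 + ((3880-1) mod 18)] = t[10] = 43.

43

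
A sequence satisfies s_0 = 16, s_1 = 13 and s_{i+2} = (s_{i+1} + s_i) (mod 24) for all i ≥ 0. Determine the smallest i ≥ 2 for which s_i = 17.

5

Computing terms: s_0 = 16, s_1 = 13, s_2 = 5, s_3 = 18, s_4 = 23, s_5 = 17, s_6 = 16, s_7 = 9, s_8 = 1, s_9 = 10, s_{10} = 11, s_{11} = 21, s_{12} = 8, s_{13} = 5, s_{14} = 13, s_{15} = 18, s_{16} = 7, s_{17} = 1, s_{18} = 8, s_{19} = 9, s_{20} = 17, s_{21} = 2, s_{22} = 19, s_{23} = 21, s_{24} = 16, s_{25} = 13.
The sequence repeats with period 24.
The value 17 first appears (with i ≥ 2) at s_5.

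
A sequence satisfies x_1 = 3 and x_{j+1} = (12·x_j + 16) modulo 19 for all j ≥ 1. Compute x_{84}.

Listing terms: x_1 = 3; x_2 = 14; x_3 = 13; x_4 = 1; x_5 = 9; x_6 = 10; x_7 = 3.
The sequence repeats with period 6.
(84 - 1) mod 6 = 5, so x_{84} = x_6 = 10.

10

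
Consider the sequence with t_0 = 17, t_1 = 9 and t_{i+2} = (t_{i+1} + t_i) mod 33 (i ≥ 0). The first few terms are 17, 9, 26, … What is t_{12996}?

25

t_0 = 17, t_1 = 9, t_2 = 26, t_3 = 2, t_4 = 28, t_5 = 30, t_6 = 25, t_7 = 22, t_8 = 14, t_9 = 3, t_{10} = 17, t_{11} = 20, t_{12} = 4, t_{13} = 24, t_{14} = 28, t_{15} = 19, t_{16} = 14, t_{17} = 0, t_{18} = 14, t_{19} = 14, t_{20} = 28, t_{21} = 9, t_{22} = 4, t_{23} = 13, t_{24} = 17, t_{25} = 30, t_{26} = 14, t_{27} = 11, t_{28} = 25, t_{29} = 3, t_{30} = 28, t_{31} = 31, t_{32} = 26, t_{33} = 24, t_{34} = 17, t_{35} = 8, t_{36} = 25, t_{37} = 0, t_{38} = 25, t_{39} = 25, t_{40} = 17, t_{41} = 9.
The sequence repeats with period 40.
So t_{12996} = t_{0 + ((12996-0) mod 40)} = t_{36} = 25.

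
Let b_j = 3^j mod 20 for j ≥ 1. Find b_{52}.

1

Listing terms: b_1 = 3,  b_2 = 9,  b_3 = 7,  b_4 = 1,  b_5 = 3.
Since b_5 = b_1 = 3, the sequence is periodic with period 4.
(52 - 1) mod 4 = 3, so b_{52} = b_4 = 1.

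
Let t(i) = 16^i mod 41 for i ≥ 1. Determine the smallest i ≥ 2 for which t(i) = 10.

t(1) = 16, t(2) = 10, t(3) = 37, t(4) = 18, t(5) = 1, t(6) = 16.
Since t(6) = t(1) = 16, the sequence is periodic with period 5.
The value 10 first appears (with i ≥ 2) at t(2).

2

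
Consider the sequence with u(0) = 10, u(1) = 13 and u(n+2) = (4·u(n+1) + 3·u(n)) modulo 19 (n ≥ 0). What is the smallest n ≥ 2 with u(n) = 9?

8

Computing terms: u(0) = 10; u(1) = 13; u(2) = 6; u(3) = 6; u(4) = 4; u(5) = 15; u(6) = 15; u(7) = 10; u(8) = 9; u(9) = 9; u(10) = 6; u(11) = 13; u(12) = 13; u(13) = 15; u(14) = 4; u(15) = 4; u(16) = 9; u(17) = 10; u(18) = 10; u(19) = 13.
Since (u(18), u(19)) = (u(0), u(1)) = (10, 13) (two consecutive terms determine the rest), the sequence is periodic with period 18.
The value 9 first appears (with n ≥ 2) at u(8).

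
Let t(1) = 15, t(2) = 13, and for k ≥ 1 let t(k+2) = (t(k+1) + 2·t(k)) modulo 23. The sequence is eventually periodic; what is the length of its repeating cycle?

22

Listing terms: t(1) = 15,  t(2) = 13,  t(3) = 20,  t(4) = 0,  t(5) = 17,  t(6) = 17,  t(7) = 5,  t(8) = 16,  t(9) = 3,  t(10) = 12,  t(11) = 18,  t(12) = 19,  t(13) = 9,  t(14) = 1,  t(15) = 19,  t(16) = 21,  t(17) = 13,  t(18) = 9,  t(19) = 12,  t(20) = 7,  t(21) = 8,  t(22) = 22,  t(23) = 15,  t(24) = 13.
The sequence repeats with period 22.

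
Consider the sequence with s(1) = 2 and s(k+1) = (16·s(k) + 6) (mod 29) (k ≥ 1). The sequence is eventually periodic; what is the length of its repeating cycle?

s(1) = 2, s(2) = 9, s(3) = 5, s(4) = 28, s(5) = 19, s(6) = 20, s(7) = 7, s(8) = 2.
Since s(8) = s(1) = 2, the sequence is periodic with period 7.

7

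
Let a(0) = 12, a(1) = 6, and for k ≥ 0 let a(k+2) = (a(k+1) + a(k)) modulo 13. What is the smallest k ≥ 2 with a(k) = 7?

Computing terms: a(0) = 12,  a(1) = 6,  a(2) = 5,  a(3) = 11,  a(4) = 3,  a(5) = 1,  a(6) = 4,  a(7) = 5,  a(8) = 9,  a(9) = 1,  a(10) = 10,  a(11) = 11,  a(12) = 8,  a(13) = 6,  a(14) = 1,  a(15) = 7,  a(16) = 8,  a(17) = 2,  a(18) = 10,  a(19) = 12,  a(20) = 9,  a(21) = 8,  a(22) = 4,  a(23) = 12,  a(24) = 3,  a(25) = 2,  a(26) = 5,  a(27) = 7,  a(28) = 12,  a(29) = 6.
Since (a(28), a(29)) = (a(0), a(1)) = (12, 6) (two consecutive terms determine the rest), the sequence is periodic with period 28.
The value 7 first appears (with k ≥ 2) at a(15).

15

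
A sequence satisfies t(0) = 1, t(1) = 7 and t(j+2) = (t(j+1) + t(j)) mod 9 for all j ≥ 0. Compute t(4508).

2

t(0) = 1, t(1) = 7, t(2) = 8, t(3) = 6, t(4) = 5, t(5) = 2, t(6) = 7, t(7) = 0, t(8) = 7, t(9) = 7, t(10) = 5, t(11) = 3, t(12) = 8, t(13) = 2, t(14) = 1, t(15) = 3, t(16) = 4, t(17) = 7, t(18) = 2, t(19) = 0, t(20) = 2, t(21) = 2, t(22) = 4, t(23) = 6, t(24) = 1, t(25) = 7.
Since (t(24), t(25)) = (t(0), t(1)) = (1, 7) (two consecutive terms determine the rest), the sequence is periodic with period 24.
So t(4508) = t(0 + ((4508-0) mod 24)) = t(20) = 2.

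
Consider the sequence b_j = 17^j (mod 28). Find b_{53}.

5

Computing terms: b_0 = 1,  b_1 = 17,  b_2 = 9,  b_3 = 13,  b_4 = 25,  b_5 = 5,  b_6 = 1.
Since b_6 = b_0 = 1, the sequence is periodic with period 6.
So b_{53} = b_{0 + ((53-0) mod 6)} = b_5 = 5.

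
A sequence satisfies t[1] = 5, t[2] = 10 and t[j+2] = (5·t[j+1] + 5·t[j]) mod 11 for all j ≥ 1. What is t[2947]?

1

We have t[1] = 5, t[2] = 10, t[3] = 9, t[4] = 7, t[5] = 3, t[6] = 6, t[7] = 1, t[8] = 2, t[9] = 4, t[10] = 8, t[11] = 5, t[12] = 10.
Since (t[11], t[12]) = (t[1], t[2]) = (5, 10) (two consecutive terms determine the rest), the sequence is periodic with period 10.
So t[2947] = t[1 + ((2947-1) mod 10)] = t[7] = 1.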